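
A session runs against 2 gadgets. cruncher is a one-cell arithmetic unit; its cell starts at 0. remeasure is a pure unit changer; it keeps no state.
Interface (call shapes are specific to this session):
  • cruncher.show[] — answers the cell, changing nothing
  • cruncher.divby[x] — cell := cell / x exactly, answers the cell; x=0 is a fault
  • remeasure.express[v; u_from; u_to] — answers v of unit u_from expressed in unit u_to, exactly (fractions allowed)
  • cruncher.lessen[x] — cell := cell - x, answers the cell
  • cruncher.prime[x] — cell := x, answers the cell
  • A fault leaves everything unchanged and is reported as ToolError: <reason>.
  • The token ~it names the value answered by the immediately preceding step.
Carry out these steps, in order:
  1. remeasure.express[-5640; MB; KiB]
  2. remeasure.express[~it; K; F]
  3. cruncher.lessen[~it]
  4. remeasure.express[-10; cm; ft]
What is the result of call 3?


Answer: 991452217/100

Derivation:
;; 1. remeasure.express(v=-5640, u_from=MB, u_to=KiB) : -11015625/2
;; 2. remeasure.express(v=~it, u_from=K, u_to=F) : -991452217/100
;; 3. cruncher.lessen(x=~it) : 991452217/100
;; 4. remeasure.express(v=-10, u_from=cm, u_to=ft) : -125/381


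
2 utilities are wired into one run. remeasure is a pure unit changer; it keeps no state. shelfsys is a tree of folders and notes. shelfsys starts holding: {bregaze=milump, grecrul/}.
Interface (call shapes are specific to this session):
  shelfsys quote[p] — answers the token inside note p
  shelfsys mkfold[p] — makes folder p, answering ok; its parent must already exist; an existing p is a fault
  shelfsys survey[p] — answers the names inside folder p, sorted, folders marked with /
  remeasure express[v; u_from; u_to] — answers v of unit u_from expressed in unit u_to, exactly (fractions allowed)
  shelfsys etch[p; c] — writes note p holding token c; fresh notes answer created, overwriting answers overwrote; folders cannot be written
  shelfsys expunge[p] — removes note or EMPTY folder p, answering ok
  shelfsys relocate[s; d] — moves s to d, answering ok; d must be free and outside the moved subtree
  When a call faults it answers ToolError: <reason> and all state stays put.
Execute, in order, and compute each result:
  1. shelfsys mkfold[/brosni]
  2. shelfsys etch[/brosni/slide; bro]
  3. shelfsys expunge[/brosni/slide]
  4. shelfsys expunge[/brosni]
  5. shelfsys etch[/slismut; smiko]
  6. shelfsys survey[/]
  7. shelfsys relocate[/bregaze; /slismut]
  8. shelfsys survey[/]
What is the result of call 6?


% shelfsys mkfold /brosni
  ok
% shelfsys etch /brosni/slide bro
  created
% shelfsys expunge /brosni/slide
  ok
% shelfsys expunge /brosni
  ok
% shelfsys etch /slismut smiko
  created
% shelfsys survey /
  [bregaze, grecrul/, slismut]
% shelfsys relocate /bregaze /slismut
  ToolError: exists
% shelfsys survey /
  [bregaze, grecrul/, slismut]

Answer: [bregaze, grecrul/, slismut]


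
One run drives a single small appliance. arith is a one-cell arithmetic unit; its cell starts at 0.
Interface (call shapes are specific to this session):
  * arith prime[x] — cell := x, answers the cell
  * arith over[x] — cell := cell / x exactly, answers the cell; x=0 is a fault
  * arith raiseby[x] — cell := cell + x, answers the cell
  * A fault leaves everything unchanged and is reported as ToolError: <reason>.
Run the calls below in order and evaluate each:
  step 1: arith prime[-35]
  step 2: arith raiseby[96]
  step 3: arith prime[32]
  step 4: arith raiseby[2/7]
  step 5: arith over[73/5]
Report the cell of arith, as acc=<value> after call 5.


Next I call arith prime(x: -35): -35.
I run arith raiseby(x: 96), which returns 61.
I run arith prime(x: 32), giving 32.
Using arith raiseby(x: 2/7), and observe 226/7.
Calling arith over(x: 73/5), which returns 1130/511.

Answer: acc=1130/511


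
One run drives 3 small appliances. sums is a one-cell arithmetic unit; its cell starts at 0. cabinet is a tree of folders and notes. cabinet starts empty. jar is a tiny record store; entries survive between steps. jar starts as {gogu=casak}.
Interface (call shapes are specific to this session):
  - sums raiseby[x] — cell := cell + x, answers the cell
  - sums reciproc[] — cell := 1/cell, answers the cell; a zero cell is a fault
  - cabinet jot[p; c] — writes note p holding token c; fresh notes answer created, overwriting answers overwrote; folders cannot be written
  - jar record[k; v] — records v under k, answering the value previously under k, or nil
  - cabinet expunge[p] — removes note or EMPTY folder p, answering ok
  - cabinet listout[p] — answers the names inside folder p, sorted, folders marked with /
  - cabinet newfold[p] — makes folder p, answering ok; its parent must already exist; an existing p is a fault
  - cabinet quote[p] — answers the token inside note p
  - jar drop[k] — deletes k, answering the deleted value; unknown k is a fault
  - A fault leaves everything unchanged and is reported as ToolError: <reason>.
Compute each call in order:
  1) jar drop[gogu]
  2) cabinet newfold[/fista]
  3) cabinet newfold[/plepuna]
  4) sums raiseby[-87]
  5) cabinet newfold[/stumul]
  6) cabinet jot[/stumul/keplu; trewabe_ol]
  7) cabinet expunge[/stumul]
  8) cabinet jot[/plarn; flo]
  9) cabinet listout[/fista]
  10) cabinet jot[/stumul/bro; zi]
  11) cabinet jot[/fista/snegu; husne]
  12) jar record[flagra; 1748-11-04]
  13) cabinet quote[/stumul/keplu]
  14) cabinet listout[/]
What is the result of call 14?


! jar drop(k→gogu) : casak
! cabinet newfold(p→/fista) : ok
! cabinet newfold(p→/plepuna) : ok
! sums raiseby(x→-87) : -87
! cabinet newfold(p→/stumul) : ok
! cabinet jot(p→/stumul/keplu, c→trewabe_ol) : created
! cabinet expunge(p→/stumul) : ToolError: not empty
! cabinet jot(p→/plarn, c→flo) : created
! cabinet listout(p→/fista) : []
! cabinet jot(p→/stumul/bro, c→zi) : created
! cabinet jot(p→/fista/snegu, c→husne) : created
! jar record(k→flagra, v→1748-11-04) : nil
! cabinet quote(p→/stumul/keplu) : trewabe_ol
! cabinet listout(p→/) : [fista/, plarn, plepuna/, stumul/]

Answer: [fista/, plarn, plepuna/, stumul/]


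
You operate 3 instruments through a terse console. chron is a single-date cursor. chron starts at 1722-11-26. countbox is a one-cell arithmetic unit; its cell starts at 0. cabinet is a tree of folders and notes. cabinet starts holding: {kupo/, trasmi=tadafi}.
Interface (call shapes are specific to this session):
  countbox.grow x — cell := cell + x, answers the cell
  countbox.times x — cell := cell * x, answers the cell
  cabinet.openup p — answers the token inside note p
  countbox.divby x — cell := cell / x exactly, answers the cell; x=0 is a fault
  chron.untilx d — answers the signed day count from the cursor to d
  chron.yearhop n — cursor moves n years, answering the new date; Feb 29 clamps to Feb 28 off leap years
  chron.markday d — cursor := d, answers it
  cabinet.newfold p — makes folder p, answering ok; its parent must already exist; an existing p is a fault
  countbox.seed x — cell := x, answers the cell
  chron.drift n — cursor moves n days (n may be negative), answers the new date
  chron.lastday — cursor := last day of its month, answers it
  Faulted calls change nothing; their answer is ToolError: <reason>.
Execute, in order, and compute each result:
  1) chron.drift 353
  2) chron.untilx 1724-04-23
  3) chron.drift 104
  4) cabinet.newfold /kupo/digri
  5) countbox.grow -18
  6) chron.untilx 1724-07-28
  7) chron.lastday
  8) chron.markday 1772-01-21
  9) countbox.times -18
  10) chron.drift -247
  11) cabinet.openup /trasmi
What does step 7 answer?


Calling chron.drift passing n: 353, giving 1723-11-14.
I invoke chron.untilx passing d: 1724-04-23, and get 161.
Using chron.drift passing n: 104, and observe 1724-02-26.
I use cabinet.newfold passing p: /kupo/digri, and get ok.
Next I call countbox.grow passing x: -18, → -18.
Next I call chron.untilx passing d: 1724-07-28, and see 153.
Now I run chron.lastday, and get 1724-02-29.
I call chron.markday passing d: 1772-01-21: 1772-01-21.
I invoke countbox.times passing x: -18, → 324.
I try chron.drift passing n: -247, and see 1771-05-19.
Next I call cabinet.openup passing p: /trasmi: tadafi.

Answer: 1724-02-29


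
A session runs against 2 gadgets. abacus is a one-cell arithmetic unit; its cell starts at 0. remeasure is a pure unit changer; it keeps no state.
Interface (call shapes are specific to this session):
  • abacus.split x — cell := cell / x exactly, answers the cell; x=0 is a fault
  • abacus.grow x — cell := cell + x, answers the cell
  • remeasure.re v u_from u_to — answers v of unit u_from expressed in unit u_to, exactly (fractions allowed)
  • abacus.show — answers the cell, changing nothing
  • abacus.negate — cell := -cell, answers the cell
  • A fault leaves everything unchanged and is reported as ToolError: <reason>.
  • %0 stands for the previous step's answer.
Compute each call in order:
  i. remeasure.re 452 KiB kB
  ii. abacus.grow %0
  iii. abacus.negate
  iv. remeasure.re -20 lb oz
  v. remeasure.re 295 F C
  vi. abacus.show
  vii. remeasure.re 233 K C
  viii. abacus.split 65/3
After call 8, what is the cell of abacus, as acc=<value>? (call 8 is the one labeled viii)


% remeasure.re v: 452 u_from: KiB u_to: kB
  57856/125
% abacus.grow x: %0
  57856/125
% abacus.negate
  -57856/125
% remeasure.re v: -20 u_from: lb u_to: oz
  -320
% remeasure.re v: 295 u_from: F u_to: C
  1315/9
% abacus.show
  -57856/125
% remeasure.re v: 233 u_from: K u_to: C
  -803/20
% abacus.split x: 65/3
  -173568/8125

Answer: acc=-173568/8125


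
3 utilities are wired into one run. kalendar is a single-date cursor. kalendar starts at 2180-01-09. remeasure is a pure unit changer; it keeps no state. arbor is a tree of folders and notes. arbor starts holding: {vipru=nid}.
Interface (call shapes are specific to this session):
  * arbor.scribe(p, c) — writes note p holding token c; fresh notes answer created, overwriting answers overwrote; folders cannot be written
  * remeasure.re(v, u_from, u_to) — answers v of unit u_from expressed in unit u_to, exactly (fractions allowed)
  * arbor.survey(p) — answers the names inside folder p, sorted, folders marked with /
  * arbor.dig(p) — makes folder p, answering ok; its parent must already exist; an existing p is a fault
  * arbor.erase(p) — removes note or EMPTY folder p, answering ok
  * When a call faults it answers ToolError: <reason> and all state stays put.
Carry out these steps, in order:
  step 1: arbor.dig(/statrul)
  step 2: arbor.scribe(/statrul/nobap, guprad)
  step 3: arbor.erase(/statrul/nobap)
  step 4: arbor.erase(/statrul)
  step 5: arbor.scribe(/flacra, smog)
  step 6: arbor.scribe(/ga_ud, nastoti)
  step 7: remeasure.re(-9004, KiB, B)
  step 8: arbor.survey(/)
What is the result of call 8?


~$ arbor.dig p: /statrul
  ok
~$ arbor.scribe p: /statrul/nobap c: guprad
  created
~$ arbor.erase p: /statrul/nobap
  ok
~$ arbor.erase p: /statrul
  ok
~$ arbor.scribe p: /flacra c: smog
  created
~$ arbor.scribe p: /ga_ud c: nastoti
  created
~$ remeasure.re v: -9004 u_from: KiB u_to: B
  -9220096
~$ arbor.survey p: /
  [flacra, ga_ud, vipru]

Answer: [flacra, ga_ud, vipru]


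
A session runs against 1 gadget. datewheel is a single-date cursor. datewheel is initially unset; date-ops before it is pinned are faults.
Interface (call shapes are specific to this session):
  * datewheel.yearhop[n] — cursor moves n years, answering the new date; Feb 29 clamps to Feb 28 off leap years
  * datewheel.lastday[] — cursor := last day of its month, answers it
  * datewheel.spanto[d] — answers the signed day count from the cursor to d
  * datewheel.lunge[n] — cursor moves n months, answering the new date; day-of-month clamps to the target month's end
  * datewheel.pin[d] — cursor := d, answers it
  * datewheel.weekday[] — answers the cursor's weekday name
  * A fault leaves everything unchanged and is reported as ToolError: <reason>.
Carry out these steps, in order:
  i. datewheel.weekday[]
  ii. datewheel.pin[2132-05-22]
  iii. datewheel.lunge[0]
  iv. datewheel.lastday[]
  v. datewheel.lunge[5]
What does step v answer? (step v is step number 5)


Answer: 2132-10-31

Derivation:
Calling datewheel.weekday, which returns ToolError: no date set.
I use datewheel.pin with 2132-05-22, giving 2132-05-22.
Next I call datewheel.lunge with 0, giving 2132-05-22.
I invoke datewheel.lastday(), which returns 2132-05-31.
I invoke datewheel.lunge with 5: 2132-10-31.


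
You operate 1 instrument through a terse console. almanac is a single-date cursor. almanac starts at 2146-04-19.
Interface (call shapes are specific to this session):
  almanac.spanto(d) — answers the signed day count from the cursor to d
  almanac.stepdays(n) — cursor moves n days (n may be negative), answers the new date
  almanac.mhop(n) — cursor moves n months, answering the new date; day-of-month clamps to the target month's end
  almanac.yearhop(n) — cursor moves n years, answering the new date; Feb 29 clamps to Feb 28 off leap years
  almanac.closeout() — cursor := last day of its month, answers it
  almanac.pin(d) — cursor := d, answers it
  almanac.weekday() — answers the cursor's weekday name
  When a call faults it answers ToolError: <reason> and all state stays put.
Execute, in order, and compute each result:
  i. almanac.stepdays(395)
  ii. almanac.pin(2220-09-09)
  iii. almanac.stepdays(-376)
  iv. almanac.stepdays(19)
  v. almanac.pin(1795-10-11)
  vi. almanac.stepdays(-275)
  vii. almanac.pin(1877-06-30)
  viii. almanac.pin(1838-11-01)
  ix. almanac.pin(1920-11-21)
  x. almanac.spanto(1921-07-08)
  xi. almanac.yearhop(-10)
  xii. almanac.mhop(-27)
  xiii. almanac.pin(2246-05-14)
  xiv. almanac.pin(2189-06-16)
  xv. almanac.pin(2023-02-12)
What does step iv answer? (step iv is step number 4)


# 1. stepdays(n='395') => 2147-05-19
# 2. pin(d='2220-09-09') => 2220-09-09
# 3. stepdays(n='-376') => 2219-08-30
# 4. stepdays(n='19') => 2219-09-18
# 5. pin(d='1795-10-11') => 1795-10-11
# 6. stepdays(n='-275') => 1795-01-09
# 7. pin(d='1877-06-30') => 1877-06-30
# 8. pin(d='1838-11-01') => 1838-11-01
# 9. pin(d='1920-11-21') => 1920-11-21
# 10. spanto(d='1921-07-08') => 229
# 11. yearhop(n='-10') => 1910-11-21
# 12. mhop(n='-27') => 1908-08-21
# 13. pin(d='2246-05-14') => 2246-05-14
# 14. pin(d='2189-06-16') => 2189-06-16
# 15. pin(d='2023-02-12') => 2023-02-12

Answer: 2219-09-18


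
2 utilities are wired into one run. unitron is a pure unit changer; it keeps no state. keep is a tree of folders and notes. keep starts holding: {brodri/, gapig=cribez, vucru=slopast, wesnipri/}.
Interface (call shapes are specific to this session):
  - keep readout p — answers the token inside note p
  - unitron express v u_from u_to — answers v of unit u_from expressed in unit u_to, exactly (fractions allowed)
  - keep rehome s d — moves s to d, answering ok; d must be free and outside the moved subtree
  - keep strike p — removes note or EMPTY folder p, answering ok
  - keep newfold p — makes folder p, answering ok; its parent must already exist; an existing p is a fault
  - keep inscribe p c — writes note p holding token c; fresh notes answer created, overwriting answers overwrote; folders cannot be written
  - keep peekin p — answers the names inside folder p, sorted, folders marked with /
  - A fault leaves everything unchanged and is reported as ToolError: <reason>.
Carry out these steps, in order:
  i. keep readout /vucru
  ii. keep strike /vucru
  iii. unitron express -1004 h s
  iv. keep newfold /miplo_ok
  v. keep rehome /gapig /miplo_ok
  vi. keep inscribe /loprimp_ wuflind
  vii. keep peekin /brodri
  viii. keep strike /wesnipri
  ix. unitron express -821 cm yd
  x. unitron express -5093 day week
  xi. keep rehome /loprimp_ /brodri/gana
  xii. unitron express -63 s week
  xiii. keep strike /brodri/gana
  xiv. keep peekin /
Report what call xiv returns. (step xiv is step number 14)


% keep readout p: /vucru
:: slopast
% keep strike p: /vucru
:: ok
% unitron express v: -1004 u_from: h u_to: s
:: -3614400
% keep newfold p: /miplo_ok
:: ok
% keep rehome s: /gapig d: /miplo_ok
:: ToolError: exists
% keep inscribe p: /loprimp_ c: wuflind
:: created
% keep peekin p: /brodri
:: []
% keep strike p: /wesnipri
:: ok
% unitron express v: -821 u_from: cm u_to: yd
:: -20525/2286
% unitron express v: -5093 u_from: day u_to: week
:: -5093/7
% keep rehome s: /loprimp_ d: /brodri/gana
:: ok
% unitron express v: -63 u_from: s u_to: week
:: -1/9600
% keep strike p: /brodri/gana
:: ok
% keep peekin p: /
:: [brodri/, gapig, miplo_ok/]

Answer: [brodri/, gapig, miplo_ok/]


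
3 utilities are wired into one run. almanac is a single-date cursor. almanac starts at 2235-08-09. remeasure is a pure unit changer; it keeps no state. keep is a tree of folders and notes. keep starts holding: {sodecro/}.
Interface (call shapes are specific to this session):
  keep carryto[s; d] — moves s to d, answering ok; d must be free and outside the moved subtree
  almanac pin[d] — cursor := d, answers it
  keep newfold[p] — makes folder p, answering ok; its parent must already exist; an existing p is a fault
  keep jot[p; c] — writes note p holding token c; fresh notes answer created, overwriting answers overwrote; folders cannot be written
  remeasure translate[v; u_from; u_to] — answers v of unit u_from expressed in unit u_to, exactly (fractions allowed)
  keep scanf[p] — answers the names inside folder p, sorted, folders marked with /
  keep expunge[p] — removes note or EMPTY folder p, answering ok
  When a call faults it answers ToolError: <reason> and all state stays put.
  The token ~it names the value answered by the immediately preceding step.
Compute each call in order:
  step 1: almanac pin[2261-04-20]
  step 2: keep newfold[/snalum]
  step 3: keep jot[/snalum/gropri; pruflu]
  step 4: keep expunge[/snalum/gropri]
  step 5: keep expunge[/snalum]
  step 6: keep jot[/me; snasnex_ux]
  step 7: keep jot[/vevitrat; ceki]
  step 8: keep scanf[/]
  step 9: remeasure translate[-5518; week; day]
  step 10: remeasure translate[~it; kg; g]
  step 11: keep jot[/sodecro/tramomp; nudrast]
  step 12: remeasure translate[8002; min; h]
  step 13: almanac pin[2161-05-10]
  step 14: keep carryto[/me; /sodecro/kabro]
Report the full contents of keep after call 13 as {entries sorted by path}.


Answer: {me=snasnex_ux, sodecro/, sodecro/tramomp=nudrast, vevitrat=ceki}

Derivation:
~$ almanac pin d: 2261-04-20
:: 2261-04-20
~$ keep newfold p: /snalum
:: ok
~$ keep jot p: /snalum/gropri c: pruflu
:: created
~$ keep expunge p: /snalum/gropri
:: ok
~$ keep expunge p: /snalum
:: ok
~$ keep jot p: /me c: snasnex_ux
:: created
~$ keep jot p: /vevitrat c: ceki
:: created
~$ keep scanf p: /
:: [me, sodecro/, vevitrat]
~$ remeasure translate v: -5518 u_from: week u_to: day
:: -38626
~$ remeasure translate v: ~it u_from: kg u_to: g
:: -38626000
~$ keep jot p: /sodecro/tramomp c: nudrast
:: created
~$ remeasure translate v: 8002 u_from: min u_to: h
:: 4001/30
~$ almanac pin d: 2161-05-10
:: 2161-05-10
~$ keep carryto s: /me d: /sodecro/kabro
:: ok


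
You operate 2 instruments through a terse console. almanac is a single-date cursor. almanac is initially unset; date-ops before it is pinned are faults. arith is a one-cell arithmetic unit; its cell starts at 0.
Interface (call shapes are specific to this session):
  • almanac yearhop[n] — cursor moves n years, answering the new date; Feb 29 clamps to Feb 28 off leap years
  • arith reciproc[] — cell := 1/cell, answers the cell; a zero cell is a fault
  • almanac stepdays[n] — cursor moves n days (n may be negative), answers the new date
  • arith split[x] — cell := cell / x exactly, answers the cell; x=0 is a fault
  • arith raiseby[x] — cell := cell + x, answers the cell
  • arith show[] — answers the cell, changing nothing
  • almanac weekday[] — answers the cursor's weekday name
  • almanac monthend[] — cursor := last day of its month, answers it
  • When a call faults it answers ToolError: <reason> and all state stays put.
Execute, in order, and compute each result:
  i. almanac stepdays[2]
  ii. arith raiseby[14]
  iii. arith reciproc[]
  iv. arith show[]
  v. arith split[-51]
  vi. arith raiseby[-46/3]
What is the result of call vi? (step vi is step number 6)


CALL almanac stepdays[2]
RET  ToolError: no date set
CALL arith raiseby[14]
RET  14
CALL arith reciproc[]
RET  1/14
CALL arith show[]
RET  1/14
CALL arith split[-51]
RET  -1/714
CALL arith raiseby[-46/3]
RET  -10949/714

Answer: -10949/714


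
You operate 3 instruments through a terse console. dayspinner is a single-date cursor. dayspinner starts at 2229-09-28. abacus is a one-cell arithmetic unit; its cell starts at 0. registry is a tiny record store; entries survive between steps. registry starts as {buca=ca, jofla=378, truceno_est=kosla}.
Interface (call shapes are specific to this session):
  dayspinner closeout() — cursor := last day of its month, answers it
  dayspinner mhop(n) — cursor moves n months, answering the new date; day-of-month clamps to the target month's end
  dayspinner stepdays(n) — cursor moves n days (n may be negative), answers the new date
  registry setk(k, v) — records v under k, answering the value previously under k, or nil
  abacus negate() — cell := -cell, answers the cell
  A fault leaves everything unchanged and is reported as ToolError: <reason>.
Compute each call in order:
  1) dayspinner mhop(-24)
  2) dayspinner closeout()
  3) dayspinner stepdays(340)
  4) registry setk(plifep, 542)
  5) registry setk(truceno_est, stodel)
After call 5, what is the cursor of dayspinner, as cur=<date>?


% 1. dayspinner mhop(n='-24') == 2227-09-28
% 2. dayspinner closeout() == 2227-09-30
% 3. dayspinner stepdays(n='340') == 2228-09-04
% 4. registry setk(k='plifep', v='542') == nil
% 5. registry setk(k='truceno_est', v='stodel') == kosla

Answer: cur=2228-09-04


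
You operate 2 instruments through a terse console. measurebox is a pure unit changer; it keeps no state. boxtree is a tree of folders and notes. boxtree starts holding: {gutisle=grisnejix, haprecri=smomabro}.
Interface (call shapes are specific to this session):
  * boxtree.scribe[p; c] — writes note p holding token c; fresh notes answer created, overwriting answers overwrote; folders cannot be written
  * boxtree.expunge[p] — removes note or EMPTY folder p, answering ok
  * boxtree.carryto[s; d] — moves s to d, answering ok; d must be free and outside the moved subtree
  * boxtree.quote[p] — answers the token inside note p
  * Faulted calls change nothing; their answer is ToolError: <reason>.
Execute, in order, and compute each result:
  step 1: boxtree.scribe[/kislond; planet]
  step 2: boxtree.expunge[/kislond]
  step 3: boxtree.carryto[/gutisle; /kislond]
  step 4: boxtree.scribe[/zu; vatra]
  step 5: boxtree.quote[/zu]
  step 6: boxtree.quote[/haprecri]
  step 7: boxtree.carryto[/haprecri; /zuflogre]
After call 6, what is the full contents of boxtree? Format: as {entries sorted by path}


Answer: {haprecri=smomabro, kislond=grisnejix, zu=vatra}

Derivation:
Step: boxtree.scribe[/kislond; planet]
Result: created
Step: boxtree.expunge[/kislond]
Result: ok
Step: boxtree.carryto[/gutisle; /kislond]
Result: ok
Step: boxtree.scribe[/zu; vatra]
Result: created
Step: boxtree.quote[/zu]
Result: vatra
Step: boxtree.quote[/haprecri]
Result: smomabro
Step: boxtree.carryto[/haprecri; /zuflogre]
Result: ok


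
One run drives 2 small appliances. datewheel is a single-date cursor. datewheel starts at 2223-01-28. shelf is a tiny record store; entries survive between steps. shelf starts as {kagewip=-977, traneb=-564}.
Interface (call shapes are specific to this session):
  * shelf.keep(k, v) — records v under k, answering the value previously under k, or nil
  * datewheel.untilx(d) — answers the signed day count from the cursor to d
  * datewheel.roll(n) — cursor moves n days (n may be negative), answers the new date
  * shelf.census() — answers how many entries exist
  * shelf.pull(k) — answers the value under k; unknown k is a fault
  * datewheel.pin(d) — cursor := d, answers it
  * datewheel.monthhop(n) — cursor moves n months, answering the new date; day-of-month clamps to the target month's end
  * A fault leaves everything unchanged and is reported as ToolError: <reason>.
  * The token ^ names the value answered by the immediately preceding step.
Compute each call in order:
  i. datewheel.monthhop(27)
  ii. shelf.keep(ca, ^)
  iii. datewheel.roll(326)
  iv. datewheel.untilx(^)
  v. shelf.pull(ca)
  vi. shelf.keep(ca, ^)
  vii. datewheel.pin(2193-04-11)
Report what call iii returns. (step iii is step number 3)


Act: monthhop[n=27]
Obs: 2225-04-28
Act: keep[k=ca; v=^]
Obs: nil
Act: roll[n=326]
Obs: 2226-03-20
Act: untilx[d=^]
Obs: 0
Act: pull[k=ca]
Obs: 2225-04-28
Act: keep[k=ca; v=^]
Obs: 2225-04-28
Act: pin[d=2193-04-11]
Obs: 2193-04-11

Answer: 2226-03-20


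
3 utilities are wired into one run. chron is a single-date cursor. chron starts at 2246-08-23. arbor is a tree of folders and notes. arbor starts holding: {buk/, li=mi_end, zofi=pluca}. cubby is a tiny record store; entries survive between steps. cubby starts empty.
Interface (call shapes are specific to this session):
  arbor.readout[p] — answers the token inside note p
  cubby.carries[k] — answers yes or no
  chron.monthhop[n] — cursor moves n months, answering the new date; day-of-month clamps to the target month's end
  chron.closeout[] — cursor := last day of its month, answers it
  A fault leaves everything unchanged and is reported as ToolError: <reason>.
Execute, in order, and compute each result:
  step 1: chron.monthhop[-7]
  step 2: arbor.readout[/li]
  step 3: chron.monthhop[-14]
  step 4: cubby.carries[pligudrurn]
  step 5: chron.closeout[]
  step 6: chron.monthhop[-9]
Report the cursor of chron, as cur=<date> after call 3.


Answer: cur=2244-11-23

Derivation:
~$ chron.monthhop -7
  2246-01-23
~$ arbor.readout /li
  mi_end
~$ chron.monthhop -14
  2244-11-23
~$ cubby.carries pligudrurn
  no
~$ chron.closeout
  2244-11-30
~$ chron.monthhop -9
  2244-02-29


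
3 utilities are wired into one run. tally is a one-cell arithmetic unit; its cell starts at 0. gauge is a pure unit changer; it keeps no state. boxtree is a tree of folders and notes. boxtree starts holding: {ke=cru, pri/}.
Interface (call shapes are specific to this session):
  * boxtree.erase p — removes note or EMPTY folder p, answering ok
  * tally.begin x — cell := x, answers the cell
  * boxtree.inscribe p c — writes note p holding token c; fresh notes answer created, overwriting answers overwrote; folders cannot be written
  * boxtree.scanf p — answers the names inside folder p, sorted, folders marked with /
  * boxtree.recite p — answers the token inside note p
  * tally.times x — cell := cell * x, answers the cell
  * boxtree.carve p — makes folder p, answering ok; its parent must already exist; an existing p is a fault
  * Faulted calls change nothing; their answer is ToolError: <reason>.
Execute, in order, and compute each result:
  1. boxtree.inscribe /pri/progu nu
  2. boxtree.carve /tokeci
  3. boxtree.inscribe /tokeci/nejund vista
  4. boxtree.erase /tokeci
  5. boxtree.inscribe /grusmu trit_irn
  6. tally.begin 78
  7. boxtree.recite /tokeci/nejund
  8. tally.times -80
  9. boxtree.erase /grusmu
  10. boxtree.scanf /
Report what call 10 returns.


·→ inscribe(p: /pri/progu, c: nu)
·← created
·→ carve(p: /tokeci)
·← ok
·→ inscribe(p: /tokeci/nejund, c: vista)
·← created
·→ erase(p: /tokeci)
·← ToolError: not empty
·→ inscribe(p: /grusmu, c: trit_irn)
·← created
·→ begin(x: 78)
·← 78
·→ recite(p: /tokeci/nejund)
·← vista
·→ times(x: -80)
·← -6240
·→ erase(p: /grusmu)
·← ok
·→ scanf(p: /)
·← [ke, pri/, tokeci/]

Answer: [ke, pri/, tokeci/]


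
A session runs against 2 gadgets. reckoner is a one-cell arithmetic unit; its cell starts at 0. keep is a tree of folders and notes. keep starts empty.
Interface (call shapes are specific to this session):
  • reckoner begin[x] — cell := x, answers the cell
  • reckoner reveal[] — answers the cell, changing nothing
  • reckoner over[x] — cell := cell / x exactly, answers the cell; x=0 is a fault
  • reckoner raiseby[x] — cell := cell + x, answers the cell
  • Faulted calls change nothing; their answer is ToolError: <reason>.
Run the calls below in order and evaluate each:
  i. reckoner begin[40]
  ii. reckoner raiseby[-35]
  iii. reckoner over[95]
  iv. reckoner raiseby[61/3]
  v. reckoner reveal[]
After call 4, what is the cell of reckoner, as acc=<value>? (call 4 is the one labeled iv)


Answer: acc=1162/57

Derivation:
# 1. reckoner begin(x→40) ~> 40
# 2. reckoner raiseby(x→-35) ~> 5
# 3. reckoner over(x→95) ~> 1/19
# 4. reckoner raiseby(x→61/3) ~> 1162/57
# 5. reckoner reveal() ~> 1162/57


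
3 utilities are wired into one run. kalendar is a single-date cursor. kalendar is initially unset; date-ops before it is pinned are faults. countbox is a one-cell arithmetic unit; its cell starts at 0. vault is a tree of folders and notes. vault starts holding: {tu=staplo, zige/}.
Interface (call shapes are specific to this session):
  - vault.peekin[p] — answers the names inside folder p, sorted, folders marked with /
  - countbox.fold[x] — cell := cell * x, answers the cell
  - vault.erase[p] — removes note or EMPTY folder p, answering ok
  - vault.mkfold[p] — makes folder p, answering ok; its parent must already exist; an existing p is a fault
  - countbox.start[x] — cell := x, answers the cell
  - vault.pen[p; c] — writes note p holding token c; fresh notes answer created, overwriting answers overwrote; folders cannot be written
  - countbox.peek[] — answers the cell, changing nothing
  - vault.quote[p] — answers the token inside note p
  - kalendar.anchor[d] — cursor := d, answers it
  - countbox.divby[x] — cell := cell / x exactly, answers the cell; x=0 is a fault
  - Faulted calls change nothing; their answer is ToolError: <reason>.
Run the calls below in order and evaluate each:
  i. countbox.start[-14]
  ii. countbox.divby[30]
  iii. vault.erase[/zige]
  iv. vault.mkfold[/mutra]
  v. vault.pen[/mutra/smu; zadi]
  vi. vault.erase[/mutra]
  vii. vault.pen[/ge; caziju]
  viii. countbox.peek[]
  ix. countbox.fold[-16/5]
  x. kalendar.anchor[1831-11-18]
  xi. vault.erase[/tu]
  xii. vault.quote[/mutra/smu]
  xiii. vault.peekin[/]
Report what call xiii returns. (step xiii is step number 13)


Answer: [ge, mutra/]

Derivation:
Act: start[x: -14]
Obs: -14
Act: divby[x: 30]
Obs: -7/15
Act: erase[p: /zige]
Obs: ok
Act: mkfold[p: /mutra]
Obs: ok
Act: pen[p: /mutra/smu; c: zadi]
Obs: created
Act: erase[p: /mutra]
Obs: ToolError: not empty
Act: pen[p: /ge; c: caziju]
Obs: created
Act: peek[]
Obs: -7/15
Act: fold[x: -16/5]
Obs: 112/75
Act: anchor[d: 1831-11-18]
Obs: 1831-11-18
Act: erase[p: /tu]
Obs: ok
Act: quote[p: /mutra/smu]
Obs: zadi
Act: peekin[p: /]
Obs: [ge, mutra/]


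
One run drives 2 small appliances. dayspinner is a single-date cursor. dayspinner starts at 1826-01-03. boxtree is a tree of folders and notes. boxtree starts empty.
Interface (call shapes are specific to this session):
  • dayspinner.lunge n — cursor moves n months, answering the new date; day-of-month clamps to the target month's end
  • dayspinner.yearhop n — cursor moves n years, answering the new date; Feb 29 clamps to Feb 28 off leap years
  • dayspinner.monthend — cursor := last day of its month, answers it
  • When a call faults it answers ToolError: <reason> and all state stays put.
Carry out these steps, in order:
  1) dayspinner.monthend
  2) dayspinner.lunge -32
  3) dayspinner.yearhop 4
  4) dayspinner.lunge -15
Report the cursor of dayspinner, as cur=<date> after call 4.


Invoking dayspinner.monthend(), and observe 1826-01-31.
I run dayspinner.lunge(n→-32), which returns 1823-05-31.
Now I run dayspinner.yearhop(n→4), and observe 1827-05-31.
Invoking dayspinner.lunge(n→-15), and observe 1826-02-28.

Answer: cur=1826-02-28


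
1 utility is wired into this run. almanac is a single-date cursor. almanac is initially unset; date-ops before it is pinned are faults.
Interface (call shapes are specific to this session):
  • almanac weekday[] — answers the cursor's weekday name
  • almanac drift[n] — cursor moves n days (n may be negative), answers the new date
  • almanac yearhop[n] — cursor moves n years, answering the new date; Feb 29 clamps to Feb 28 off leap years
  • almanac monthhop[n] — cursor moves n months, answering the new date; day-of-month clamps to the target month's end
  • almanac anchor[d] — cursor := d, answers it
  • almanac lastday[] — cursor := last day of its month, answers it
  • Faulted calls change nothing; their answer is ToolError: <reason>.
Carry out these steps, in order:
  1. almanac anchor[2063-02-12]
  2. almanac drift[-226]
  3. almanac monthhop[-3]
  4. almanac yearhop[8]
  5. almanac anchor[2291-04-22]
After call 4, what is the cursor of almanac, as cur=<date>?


Answer: cur=2070-04-01

Derivation:
[in] almanac anchor d→2063-02-12
  2063-02-12
[in] almanac drift n→-226
  2062-07-01
[in] almanac monthhop n→-3
  2062-04-01
[in] almanac yearhop n→8
  2070-04-01
[in] almanac anchor d→2291-04-22
  2291-04-22


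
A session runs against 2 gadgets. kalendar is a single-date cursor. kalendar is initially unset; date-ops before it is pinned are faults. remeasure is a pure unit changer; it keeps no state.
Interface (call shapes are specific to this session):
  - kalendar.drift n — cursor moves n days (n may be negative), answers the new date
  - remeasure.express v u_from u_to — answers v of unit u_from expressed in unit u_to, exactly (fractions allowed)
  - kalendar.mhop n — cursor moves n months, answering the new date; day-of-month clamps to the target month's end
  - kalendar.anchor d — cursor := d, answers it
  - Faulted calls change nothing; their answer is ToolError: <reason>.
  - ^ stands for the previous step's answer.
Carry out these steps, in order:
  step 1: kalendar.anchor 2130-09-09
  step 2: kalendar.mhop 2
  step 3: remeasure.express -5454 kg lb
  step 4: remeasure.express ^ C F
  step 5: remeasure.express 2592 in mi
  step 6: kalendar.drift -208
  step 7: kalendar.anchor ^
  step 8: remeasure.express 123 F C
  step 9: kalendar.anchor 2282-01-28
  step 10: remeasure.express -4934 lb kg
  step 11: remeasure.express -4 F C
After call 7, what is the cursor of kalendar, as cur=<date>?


Answer: cur=2130-04-15

Derivation:
// 1. kalendar.anchor(d→2130-09-09) => 2130-09-09
// 2. kalendar.mhop(n→2) => 2130-11-09
// 3. remeasure.express(v→-5454, u_from→kg, u_to→lb) => -545400000000/45359237
// 4. remeasure.express(v→^, u_from→C, u_to→F) => -980268504416/45359237
// 5. remeasure.express(v→2592, u_from→in, u_to→mi) => 9/220
// 6. kalendar.drift(n→-208) => 2130-04-15
// 7. kalendar.anchor(d→^) => 2130-04-15
// 8. remeasure.express(v→123, u_from→F, u_to→C) => 455/9
// 9. kalendar.anchor(d→2282-01-28) => 2282-01-28
// 10. remeasure.express(v→-4934, u_from→lb, u_to→kg) => -111901237679/50000000
// 11. remeasure.express(v→-4, u_from→F, u_to→C) => -20


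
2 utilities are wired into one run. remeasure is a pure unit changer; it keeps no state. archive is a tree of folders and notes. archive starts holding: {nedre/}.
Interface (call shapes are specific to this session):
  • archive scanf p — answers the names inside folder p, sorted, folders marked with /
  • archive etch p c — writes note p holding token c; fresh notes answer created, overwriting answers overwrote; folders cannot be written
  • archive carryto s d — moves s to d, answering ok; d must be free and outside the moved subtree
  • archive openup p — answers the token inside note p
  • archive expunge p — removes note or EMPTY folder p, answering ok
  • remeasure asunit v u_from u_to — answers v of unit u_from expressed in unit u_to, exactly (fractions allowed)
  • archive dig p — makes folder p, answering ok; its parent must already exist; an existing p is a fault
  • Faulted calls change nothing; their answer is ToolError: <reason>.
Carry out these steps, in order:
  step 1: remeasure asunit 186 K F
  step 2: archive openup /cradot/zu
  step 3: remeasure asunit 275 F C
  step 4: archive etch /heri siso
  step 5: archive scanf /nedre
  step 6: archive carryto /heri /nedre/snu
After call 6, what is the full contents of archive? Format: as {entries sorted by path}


$ remeasure asunit v→186 u_from→K u_to→F
[out] -12487/100
$ archive openup p→/cradot/zu
[out] ToolError: not found
$ remeasure asunit v→275 u_from→F u_to→C
[out] 135
$ archive etch p→/heri c→siso
[out] created
$ archive scanf p→/nedre
[out] []
$ archive carryto s→/heri d→/nedre/snu
[out] ok

Answer: {nedre/, nedre/snu=siso}


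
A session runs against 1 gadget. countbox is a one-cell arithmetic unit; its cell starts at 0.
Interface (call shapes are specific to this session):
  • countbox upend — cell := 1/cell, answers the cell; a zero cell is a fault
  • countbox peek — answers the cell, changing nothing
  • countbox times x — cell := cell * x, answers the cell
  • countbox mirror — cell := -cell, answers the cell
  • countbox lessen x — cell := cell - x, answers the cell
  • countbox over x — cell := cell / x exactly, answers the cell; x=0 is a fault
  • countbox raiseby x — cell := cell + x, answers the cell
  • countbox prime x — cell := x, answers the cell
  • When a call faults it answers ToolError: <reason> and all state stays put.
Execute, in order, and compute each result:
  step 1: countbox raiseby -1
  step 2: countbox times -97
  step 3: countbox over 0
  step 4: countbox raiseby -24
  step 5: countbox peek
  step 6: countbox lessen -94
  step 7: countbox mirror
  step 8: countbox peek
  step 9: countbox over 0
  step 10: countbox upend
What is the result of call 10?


Answer: -1/167

Derivation:
I call countbox raiseby passing x=-1, and observe -1.
Using countbox times passing x=-97, — result: 97.
Then countbox over passing x=0, which returns ToolError: division by zero.
Using countbox raiseby passing x=-24, and observe 73.
I call countbox peek, — result: 73.
Next I call countbox lessen passing x=-94, and observe 167.
Now I run countbox mirror, and observe -167.
Calling countbox peek(), and observe -167.
Then countbox over passing x=0, and observe ToolError: division by zero.
I invoke countbox upend(): -1/167.


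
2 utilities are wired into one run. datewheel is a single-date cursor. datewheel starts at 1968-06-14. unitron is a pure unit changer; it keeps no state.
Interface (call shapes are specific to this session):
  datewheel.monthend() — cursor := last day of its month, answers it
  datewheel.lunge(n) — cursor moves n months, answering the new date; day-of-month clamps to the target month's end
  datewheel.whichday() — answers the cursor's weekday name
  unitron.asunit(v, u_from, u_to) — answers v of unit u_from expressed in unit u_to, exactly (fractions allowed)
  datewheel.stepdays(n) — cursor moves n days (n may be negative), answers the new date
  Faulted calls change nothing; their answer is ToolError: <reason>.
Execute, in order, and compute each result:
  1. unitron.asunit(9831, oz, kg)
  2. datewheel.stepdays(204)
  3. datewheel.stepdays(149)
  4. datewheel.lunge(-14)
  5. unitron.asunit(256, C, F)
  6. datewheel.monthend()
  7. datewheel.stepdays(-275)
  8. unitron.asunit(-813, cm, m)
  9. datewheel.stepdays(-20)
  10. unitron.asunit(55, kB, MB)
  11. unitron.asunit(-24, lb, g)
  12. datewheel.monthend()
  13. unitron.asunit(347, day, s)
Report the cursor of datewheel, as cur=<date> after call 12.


Act: unitron.asunit[v=9831; u_from=oz; u_to=kg]
Obs: 445926658947/1600000000
Act: datewheel.stepdays[n=204]
Obs: 1969-01-04
Act: datewheel.stepdays[n=149]
Obs: 1969-06-02
Act: datewheel.lunge[n=-14]
Obs: 1968-04-02
Act: unitron.asunit[v=256; u_from=C; u_to=F]
Obs: 2464/5
Act: datewheel.monthend[]
Obs: 1968-04-30
Act: datewheel.stepdays[n=-275]
Obs: 1967-07-30
Act: unitron.asunit[v=-813; u_from=cm; u_to=m]
Obs: -813/100
Act: datewheel.stepdays[n=-20]
Obs: 1967-07-10
Act: unitron.asunit[v=55; u_from=kB; u_to=MB]
Obs: 11/200
Act: unitron.asunit[v=-24; u_from=lb; u_to=g]
Obs: -136077711/12500
Act: datewheel.monthend[]
Obs: 1967-07-31
Act: unitron.asunit[v=347; u_from=day; u_to=s]
Obs: 29980800

Answer: cur=1967-07-31
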